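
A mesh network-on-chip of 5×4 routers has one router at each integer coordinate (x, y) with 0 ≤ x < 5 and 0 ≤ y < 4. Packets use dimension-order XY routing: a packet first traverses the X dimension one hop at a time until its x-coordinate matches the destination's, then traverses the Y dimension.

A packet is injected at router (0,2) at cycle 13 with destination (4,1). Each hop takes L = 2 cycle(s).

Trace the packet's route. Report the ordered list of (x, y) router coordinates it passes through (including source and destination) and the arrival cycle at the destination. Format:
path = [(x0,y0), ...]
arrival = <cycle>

path = [(0,2), (1,2), (2,2), (3,2), (4,2), (4,1)]
arrival = 23

src (0,2)  cyc=13
E→(1,2)  cyc=15
E→(2,2)  cyc=17
E→(3,2)  cyc=19
E→(4,2)  cyc=21
S→(4,1)  cyc=23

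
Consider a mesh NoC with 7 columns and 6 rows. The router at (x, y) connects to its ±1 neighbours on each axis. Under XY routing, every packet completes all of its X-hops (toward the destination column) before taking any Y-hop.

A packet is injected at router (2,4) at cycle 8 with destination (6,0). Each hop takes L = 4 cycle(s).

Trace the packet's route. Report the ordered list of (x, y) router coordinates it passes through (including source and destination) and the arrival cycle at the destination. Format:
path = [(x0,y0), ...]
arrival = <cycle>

path = [(2,4), (3,4), (4,4), (5,4), (6,4), (6,3), (6,2), (6,1), (6,0)]
arrival = 40

[0] x=2 y=4 t=8
[1] x=3 y=4 t=12 →E
[2] x=4 y=4 t=16 →E
[3] x=5 y=4 t=20 →E
[4] x=6 y=4 t=24 →E
[5] x=6 y=3 t=28 →S
[6] x=6 y=2 t=32 →S
[7] x=6 y=1 t=36 →S
[8] x=6 y=0 t=40 →S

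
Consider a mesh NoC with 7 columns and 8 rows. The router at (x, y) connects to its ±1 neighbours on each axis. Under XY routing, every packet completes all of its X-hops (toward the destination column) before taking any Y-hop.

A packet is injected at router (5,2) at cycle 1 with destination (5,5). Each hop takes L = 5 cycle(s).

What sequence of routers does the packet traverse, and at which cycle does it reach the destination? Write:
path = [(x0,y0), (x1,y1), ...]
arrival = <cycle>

path = [(5,2), (5,3), (5,4), (5,5)]
arrival = 16

[0] x=5 y=2 t=1
[1] x=5 y=3 t=6 →N
[2] x=5 y=4 t=11 →N
[3] x=5 y=5 t=16 →N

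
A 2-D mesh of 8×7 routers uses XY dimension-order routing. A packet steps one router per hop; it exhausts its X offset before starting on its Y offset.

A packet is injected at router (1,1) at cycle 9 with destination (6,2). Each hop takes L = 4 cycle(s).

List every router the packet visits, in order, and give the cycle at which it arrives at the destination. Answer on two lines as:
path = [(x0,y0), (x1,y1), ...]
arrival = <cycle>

path = [(1,1), (2,1), (3,1), (4,1), (5,1), (6,1), (6,2)]
arrival = 33

src (1,1)  cyc=9
E→(2,1)  cyc=13
E→(3,1)  cyc=17
E→(4,1)  cyc=21
E→(5,1)  cyc=25
E→(6,1)  cyc=29
N→(6,2)  cyc=33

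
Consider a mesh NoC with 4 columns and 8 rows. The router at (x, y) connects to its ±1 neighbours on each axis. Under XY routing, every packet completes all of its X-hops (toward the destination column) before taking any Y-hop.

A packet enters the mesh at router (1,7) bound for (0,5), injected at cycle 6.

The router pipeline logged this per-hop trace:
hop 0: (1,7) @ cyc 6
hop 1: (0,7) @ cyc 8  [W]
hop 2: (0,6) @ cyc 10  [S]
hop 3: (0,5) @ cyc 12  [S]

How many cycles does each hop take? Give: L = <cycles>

Between hops 0 and 1 the cycle counter advances 8 − 6 = 2.
One hop costs L cycles, so L = 2.

L = 2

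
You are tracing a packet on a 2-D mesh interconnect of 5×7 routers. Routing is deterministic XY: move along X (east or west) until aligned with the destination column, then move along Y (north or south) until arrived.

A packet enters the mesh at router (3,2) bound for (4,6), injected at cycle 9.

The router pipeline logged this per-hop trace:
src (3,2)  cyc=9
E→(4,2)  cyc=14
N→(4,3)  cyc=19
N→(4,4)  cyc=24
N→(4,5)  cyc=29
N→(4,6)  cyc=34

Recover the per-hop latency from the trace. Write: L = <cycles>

L = 5

From hop 0 (9) to hop 1 (14): +5 cycles.
Per-hop latency L = Δcyc = 5.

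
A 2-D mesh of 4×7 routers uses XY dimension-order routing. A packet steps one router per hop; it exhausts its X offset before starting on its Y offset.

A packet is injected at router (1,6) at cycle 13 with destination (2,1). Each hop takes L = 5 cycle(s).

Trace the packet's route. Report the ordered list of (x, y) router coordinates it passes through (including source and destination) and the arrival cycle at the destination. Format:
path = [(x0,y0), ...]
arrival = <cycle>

path = [(1,6), (2,6), (2,5), (2,4), (2,3), (2,2), (2,1)]
arrival = 43

hop 0: (1,6) @ cyc 13
hop 1: (2,6) @ cyc 18  [E]
hop 2: (2,5) @ cyc 23  [S]
hop 3: (2,4) @ cyc 28  [S]
hop 4: (2,3) @ cyc 33  [S]
hop 5: (2,2) @ cyc 38  [S]
hop 6: (2,1) @ cyc 43  [S]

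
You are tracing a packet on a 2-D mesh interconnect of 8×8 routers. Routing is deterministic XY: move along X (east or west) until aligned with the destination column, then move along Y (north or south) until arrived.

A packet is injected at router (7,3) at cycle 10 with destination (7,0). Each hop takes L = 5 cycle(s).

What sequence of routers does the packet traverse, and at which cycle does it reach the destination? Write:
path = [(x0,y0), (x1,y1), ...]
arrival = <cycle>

[0] x=7 y=3 t=10
[1] x=7 y=2 t=15 →S
[2] x=7 y=1 t=20 →S
[3] x=7 y=0 t=25 →S

path = [(7,3), (7,2), (7,1), (7,0)]
arrival = 25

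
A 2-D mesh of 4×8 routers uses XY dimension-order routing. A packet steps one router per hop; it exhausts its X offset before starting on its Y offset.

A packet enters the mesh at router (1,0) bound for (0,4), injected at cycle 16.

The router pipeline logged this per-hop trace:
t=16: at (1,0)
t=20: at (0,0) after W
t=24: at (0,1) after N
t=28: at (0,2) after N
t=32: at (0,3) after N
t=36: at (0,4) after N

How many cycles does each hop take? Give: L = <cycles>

L = 4

From hop 0 (16) to hop 1 (20): +4 cycles.
Each hop adds L, hence L = 4.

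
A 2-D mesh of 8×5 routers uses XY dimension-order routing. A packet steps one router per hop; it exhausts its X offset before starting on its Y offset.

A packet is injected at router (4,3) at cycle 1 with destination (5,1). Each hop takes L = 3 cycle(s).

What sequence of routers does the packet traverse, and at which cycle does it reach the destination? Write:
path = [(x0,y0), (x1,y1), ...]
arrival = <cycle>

path = [(4,3), (5,3), (5,2), (5,1)]
arrival = 10

#0 — 4,3 | c1
#1 — 5,3 | c4 | E
#2 — 5,2 | c7 | S
#3 — 5,1 | c10 | S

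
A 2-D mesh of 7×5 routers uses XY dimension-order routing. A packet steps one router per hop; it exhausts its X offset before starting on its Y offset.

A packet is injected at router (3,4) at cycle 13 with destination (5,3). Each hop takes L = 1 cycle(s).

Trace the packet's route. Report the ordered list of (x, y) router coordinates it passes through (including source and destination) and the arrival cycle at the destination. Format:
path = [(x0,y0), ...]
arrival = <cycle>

path = [(3,4), (4,4), (5,4), (5,3)]
arrival = 16

t=13: at (3,4)
t=14: at (4,4) after E
t=15: at (5,4) after E
t=16: at (5,3) after S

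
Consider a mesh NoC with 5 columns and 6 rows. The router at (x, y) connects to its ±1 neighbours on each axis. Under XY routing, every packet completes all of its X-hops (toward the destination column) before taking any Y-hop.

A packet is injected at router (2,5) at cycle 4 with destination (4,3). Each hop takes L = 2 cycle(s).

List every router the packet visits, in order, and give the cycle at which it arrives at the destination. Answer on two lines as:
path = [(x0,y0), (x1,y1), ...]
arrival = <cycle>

  0. router=(2,5) cycle=4 (inject)
  1. router=(3,5) cycle=6 dir=E
  2. router=(4,5) cycle=8 dir=E
  3. router=(4,4) cycle=10 dir=S
  4. router=(4,3) cycle=12 dir=S

path = [(2,5), (3,5), (4,5), (4,4), (4,3)]
arrival = 12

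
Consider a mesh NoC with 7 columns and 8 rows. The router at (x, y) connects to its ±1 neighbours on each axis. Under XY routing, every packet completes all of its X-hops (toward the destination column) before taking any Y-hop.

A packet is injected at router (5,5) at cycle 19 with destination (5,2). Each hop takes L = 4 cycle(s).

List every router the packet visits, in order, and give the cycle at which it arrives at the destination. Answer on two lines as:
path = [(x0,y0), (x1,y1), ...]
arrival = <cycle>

  0. router=(5,5) cycle=19 (inject)
  1. router=(5,4) cycle=23 dir=S
  2. router=(5,3) cycle=27 dir=S
  3. router=(5,2) cycle=31 dir=S

path = [(5,5), (5,4), (5,3), (5,2)]
arrival = 31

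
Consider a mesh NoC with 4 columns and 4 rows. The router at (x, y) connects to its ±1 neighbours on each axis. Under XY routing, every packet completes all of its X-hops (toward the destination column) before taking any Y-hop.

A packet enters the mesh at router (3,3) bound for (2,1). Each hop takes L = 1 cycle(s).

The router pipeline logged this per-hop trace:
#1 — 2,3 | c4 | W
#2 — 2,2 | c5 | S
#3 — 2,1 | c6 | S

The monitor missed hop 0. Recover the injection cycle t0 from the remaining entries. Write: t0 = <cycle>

t0 = 3

cyc[1] = 4 and cyc[k] = t0 + k·L for every k.
t0 = cyc[1] − L = 4 − 1 = 3.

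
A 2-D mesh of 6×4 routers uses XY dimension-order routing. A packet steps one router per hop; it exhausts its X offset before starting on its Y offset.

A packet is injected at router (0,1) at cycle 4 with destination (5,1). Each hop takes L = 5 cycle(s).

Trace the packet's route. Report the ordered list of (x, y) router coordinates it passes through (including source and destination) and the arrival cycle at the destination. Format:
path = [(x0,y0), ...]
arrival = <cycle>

hop 0: (0,1) @ cyc 4
hop 1: (1,1) @ cyc 9  [E]
hop 2: (2,1) @ cyc 14  [E]
hop 3: (3,1) @ cyc 19  [E]
hop 4: (4,1) @ cyc 24  [E]
hop 5: (5,1) @ cyc 29  [E]

path = [(0,1), (1,1), (2,1), (3,1), (4,1), (5,1)]
arrival = 29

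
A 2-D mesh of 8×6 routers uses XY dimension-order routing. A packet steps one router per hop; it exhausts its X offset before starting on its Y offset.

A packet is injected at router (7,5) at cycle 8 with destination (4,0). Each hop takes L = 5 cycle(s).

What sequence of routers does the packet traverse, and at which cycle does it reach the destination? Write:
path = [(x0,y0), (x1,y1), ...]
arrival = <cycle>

path = [(7,5), (6,5), (5,5), (4,5), (4,4), (4,3), (4,2), (4,1), (4,0)]
arrival = 48

  0. router=(7,5) cycle=8 (inject)
  1. router=(6,5) cycle=13 dir=W
  2. router=(5,5) cycle=18 dir=W
  3. router=(4,5) cycle=23 dir=W
  4. router=(4,4) cycle=28 dir=S
  5. router=(4,3) cycle=33 dir=S
  6. router=(4,2) cycle=38 dir=S
  7. router=(4,1) cycle=43 dir=S
  8. router=(4,0) cycle=48 dir=S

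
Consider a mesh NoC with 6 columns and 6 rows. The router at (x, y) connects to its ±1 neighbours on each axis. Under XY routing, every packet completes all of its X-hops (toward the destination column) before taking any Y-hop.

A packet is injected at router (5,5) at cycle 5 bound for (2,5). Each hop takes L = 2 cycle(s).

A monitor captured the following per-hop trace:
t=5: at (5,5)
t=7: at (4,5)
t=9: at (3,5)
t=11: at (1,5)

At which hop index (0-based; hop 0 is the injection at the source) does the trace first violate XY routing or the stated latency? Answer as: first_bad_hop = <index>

first_bad_hop = 3

  1: Δx=-1 Δy=+0 Δt=2 [ok]
  2: Δx=-1 Δy=+0 Δt=2 [ok]
  3: Δx=-2 Δy=+0 Δt=2 [BAD: non-unit step]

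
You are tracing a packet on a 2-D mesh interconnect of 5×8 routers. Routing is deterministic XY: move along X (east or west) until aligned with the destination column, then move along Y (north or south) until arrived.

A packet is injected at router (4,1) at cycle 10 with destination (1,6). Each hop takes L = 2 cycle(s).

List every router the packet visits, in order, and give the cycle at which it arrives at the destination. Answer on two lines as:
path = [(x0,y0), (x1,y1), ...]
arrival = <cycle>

path = [(4,1), (3,1), (2,1), (1,1), (1,2), (1,3), (1,4), (1,5), (1,6)]
arrival = 26

  0. router=(4,1) cycle=10 (inject)
  1. router=(3,1) cycle=12 dir=W
  2. router=(2,1) cycle=14 dir=W
  3. router=(1,1) cycle=16 dir=W
  4. router=(1,2) cycle=18 dir=N
  5. router=(1,3) cycle=20 dir=N
  6. router=(1,4) cycle=22 dir=N
  7. router=(1,5) cycle=24 dir=N
  8. router=(1,6) cycle=26 dir=N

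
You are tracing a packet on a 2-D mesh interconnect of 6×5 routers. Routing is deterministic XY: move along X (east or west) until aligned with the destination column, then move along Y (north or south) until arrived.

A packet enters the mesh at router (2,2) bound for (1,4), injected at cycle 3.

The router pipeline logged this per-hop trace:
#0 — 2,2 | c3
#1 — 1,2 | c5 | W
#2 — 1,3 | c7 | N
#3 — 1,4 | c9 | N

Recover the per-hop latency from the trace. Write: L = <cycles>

L = 2

From hop 0 (3) to hop 1 (5): +2 cycles.
Each hop adds L, hence L = 2.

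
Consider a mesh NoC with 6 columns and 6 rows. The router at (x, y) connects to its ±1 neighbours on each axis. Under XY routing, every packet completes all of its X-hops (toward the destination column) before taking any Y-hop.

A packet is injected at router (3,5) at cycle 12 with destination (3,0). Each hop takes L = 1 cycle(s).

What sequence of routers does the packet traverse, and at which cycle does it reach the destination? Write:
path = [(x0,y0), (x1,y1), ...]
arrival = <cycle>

path = [(3,5), (3,4), (3,3), (3,2), (3,1), (3,0)]
arrival = 17

hop 0: (3,5) @ cyc 12
hop 1: (3,4) @ cyc 13  [S]
hop 2: (3,3) @ cyc 14  [S]
hop 3: (3,2) @ cyc 15  [S]
hop 4: (3,1) @ cyc 16  [S]
hop 5: (3,0) @ cyc 17  [S]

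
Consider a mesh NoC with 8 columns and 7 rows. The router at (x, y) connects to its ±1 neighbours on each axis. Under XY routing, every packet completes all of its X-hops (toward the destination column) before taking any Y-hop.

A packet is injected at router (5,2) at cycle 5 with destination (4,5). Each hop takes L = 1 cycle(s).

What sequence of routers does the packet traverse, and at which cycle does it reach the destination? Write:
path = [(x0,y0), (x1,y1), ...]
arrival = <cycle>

path = [(5,2), (4,2), (4,3), (4,4), (4,5)]
arrival = 9

#0 — 5,2 | c5
#1 — 4,2 | c6 | W
#2 — 4,3 | c7 | N
#3 — 4,4 | c8 | N
#4 — 4,5 | c9 | N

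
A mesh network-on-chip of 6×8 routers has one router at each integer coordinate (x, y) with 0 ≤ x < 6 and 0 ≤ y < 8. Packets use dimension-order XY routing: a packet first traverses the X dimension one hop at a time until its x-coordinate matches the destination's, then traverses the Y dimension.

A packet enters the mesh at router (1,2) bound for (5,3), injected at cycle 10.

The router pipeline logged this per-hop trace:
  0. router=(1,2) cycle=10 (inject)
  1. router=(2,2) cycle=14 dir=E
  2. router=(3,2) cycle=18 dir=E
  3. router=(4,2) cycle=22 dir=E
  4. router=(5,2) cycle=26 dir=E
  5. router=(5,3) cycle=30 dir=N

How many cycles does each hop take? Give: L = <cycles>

Between hops 0 and 1 the cycle counter advances 14 − 10 = 4.
One hop costs L cycles, so L = 4.

L = 4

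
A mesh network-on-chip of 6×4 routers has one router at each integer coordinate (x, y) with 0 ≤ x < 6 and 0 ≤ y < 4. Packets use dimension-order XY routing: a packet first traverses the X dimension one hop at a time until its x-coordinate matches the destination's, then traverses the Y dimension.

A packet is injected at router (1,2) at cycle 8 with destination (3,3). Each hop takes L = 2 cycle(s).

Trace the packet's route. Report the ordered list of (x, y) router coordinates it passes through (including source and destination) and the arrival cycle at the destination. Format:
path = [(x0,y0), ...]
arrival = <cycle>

path = [(1,2), (2,2), (3,2), (3,3)]
arrival = 14

hop 0: (1,2) @ cyc 8
hop 1: (2,2) @ cyc 10  [E]
hop 2: (3,2) @ cyc 12  [E]
hop 3: (3,3) @ cyc 14  [N]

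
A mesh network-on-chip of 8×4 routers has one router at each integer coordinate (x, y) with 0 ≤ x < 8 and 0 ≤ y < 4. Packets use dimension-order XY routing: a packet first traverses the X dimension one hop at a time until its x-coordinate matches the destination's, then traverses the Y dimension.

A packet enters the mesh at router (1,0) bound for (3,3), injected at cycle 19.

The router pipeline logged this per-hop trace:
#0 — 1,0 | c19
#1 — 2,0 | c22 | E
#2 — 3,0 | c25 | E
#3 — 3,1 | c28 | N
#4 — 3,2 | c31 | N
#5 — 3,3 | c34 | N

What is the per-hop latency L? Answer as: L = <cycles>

L = 3

From hop 0 (19) to hop 1 (22): +3 cycles.
Per-hop latency L = Δcyc = 3.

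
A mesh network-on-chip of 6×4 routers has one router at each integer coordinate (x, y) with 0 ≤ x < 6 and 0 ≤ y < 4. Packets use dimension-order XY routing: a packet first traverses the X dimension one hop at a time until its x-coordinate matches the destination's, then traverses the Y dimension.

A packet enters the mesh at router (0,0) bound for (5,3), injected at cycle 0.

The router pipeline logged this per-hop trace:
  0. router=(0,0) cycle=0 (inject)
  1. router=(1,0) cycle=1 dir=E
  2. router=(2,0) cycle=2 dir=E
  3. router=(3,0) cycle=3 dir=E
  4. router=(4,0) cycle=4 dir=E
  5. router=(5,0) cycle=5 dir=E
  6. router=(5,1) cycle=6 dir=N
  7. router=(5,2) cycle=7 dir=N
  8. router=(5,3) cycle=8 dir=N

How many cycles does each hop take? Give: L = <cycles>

L = 1

From hop 0 (0) to hop 1 (1): +1 cycles.
That increment is L by definition: L = 1.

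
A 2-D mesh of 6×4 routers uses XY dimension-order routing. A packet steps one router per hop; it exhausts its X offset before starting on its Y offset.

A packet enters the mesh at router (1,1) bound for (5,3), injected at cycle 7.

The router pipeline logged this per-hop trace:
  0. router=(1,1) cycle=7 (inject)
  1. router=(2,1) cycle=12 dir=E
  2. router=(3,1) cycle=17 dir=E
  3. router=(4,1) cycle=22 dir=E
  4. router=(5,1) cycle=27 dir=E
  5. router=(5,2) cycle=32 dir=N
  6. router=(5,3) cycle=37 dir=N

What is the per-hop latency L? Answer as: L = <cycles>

From hop 0 (7) to hop 1 (12): +5 cycles.
One hop costs L cycles, so L = 5.

L = 5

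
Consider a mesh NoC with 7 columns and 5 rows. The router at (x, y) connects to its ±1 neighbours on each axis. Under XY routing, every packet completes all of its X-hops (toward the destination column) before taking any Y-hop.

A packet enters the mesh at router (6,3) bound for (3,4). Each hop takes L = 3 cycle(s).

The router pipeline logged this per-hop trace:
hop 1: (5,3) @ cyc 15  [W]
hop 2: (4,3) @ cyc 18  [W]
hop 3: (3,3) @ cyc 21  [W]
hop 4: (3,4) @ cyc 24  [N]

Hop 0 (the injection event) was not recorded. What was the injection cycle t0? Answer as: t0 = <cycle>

t0 = 12

Hop 1 reached at cycle 15; hop k is at t0 + k·L.
Therefore t0 = 15 − L = 12.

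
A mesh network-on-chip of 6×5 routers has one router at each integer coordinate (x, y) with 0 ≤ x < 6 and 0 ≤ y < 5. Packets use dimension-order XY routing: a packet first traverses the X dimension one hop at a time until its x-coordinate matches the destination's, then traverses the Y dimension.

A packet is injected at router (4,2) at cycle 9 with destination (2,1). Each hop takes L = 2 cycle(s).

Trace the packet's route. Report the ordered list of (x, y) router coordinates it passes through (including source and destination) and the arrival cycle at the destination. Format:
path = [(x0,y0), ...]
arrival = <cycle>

  0. router=(4,2) cycle=9 (inject)
  1. router=(3,2) cycle=11 dir=W
  2. router=(2,2) cycle=13 dir=W
  3. router=(2,1) cycle=15 dir=S

path = [(4,2), (3,2), (2,2), (2,1)]
arrival = 15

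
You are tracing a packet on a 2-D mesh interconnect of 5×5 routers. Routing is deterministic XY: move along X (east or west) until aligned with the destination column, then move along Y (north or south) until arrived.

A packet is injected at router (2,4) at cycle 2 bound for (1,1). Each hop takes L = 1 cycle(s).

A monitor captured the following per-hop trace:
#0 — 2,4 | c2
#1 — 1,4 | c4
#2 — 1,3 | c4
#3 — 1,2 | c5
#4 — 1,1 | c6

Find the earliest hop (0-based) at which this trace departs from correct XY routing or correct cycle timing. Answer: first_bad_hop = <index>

first_bad_hop = 1

check 1→ d=(-1,0) cyc+2: BAD: Δcyc=2≠L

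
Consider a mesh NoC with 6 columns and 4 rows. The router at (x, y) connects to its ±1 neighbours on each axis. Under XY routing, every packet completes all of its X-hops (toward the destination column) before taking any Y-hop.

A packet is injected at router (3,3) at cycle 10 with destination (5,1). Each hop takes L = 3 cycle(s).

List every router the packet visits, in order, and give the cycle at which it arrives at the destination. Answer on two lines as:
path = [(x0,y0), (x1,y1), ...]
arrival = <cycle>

path = [(3,3), (4,3), (5,3), (5,2), (5,1)]
arrival = 22

  0. router=(3,3) cycle=10 (inject)
  1. router=(4,3) cycle=13 dir=E
  2. router=(5,3) cycle=16 dir=E
  3. router=(5,2) cycle=19 dir=S
  4. router=(5,1) cycle=22 dir=S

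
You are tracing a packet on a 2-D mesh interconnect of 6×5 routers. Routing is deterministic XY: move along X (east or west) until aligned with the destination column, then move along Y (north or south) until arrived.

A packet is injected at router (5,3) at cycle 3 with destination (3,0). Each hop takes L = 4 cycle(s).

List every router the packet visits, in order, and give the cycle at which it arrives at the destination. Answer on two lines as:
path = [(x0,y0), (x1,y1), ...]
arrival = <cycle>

path = [(5,3), (4,3), (3,3), (3,2), (3,1), (3,0)]
arrival = 23

  0. router=(5,3) cycle=3 (inject)
  1. router=(4,3) cycle=7 dir=W
  2. router=(3,3) cycle=11 dir=W
  3. router=(3,2) cycle=15 dir=S
  4. router=(3,1) cycle=19 dir=S
  5. router=(3,0) cycle=23 dir=S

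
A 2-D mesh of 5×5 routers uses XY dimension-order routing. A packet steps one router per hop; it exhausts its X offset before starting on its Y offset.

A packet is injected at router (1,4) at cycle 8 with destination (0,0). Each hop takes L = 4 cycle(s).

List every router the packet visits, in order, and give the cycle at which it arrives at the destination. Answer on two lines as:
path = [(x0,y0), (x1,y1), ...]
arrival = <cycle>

path = [(1,4), (0,4), (0,3), (0,2), (0,1), (0,0)]
arrival = 28

  0. router=(1,4) cycle=8 (inject)
  1. router=(0,4) cycle=12 dir=W
  2. router=(0,3) cycle=16 dir=S
  3. router=(0,2) cycle=20 dir=S
  4. router=(0,1) cycle=24 dir=S
  5. router=(0,0) cycle=28 dir=S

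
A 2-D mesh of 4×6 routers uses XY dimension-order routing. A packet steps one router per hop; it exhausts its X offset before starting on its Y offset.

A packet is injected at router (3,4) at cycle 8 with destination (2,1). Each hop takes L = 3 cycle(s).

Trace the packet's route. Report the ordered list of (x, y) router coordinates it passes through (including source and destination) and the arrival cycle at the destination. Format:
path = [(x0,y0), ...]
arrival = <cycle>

#0 — 3,4 | c8
#1 — 2,4 | c11 | W
#2 — 2,3 | c14 | S
#3 — 2,2 | c17 | S
#4 — 2,1 | c20 | S

path = [(3,4), (2,4), (2,3), (2,2), (2,1)]
arrival = 20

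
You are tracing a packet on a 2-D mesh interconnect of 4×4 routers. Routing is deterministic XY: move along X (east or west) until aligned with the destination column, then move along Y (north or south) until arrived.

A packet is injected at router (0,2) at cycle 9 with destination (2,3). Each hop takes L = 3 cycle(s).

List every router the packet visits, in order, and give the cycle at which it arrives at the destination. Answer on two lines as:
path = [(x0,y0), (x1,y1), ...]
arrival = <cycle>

path = [(0,2), (1,2), (2,2), (2,3)]
arrival = 18

src (0,2)  cyc=9
E→(1,2)  cyc=12
E→(2,2)  cyc=15
N→(2,3)  cyc=18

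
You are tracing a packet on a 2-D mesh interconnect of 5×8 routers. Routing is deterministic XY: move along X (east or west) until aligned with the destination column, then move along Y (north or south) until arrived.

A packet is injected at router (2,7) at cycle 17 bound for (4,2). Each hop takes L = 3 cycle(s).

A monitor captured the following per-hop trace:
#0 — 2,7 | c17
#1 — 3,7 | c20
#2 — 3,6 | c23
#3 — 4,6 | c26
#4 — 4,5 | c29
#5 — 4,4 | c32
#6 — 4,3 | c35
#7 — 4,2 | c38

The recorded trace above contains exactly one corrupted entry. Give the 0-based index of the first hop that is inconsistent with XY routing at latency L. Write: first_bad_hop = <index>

[1] (+1,+0) / 3c ⇒ ok
[2] (+0,-1) / 3c ⇒ BAD: Y-move but x=3≠4

first_bad_hop = 2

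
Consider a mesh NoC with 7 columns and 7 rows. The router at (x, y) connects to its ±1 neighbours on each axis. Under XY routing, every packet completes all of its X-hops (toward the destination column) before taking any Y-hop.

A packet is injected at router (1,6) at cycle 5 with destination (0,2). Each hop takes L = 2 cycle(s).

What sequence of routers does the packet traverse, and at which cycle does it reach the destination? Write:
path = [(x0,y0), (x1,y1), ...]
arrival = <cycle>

path = [(1,6), (0,6), (0,5), (0,4), (0,3), (0,2)]
arrival = 15

hop 0: (1,6) @ cyc 5
hop 1: (0,6) @ cyc 7  [W]
hop 2: (0,5) @ cyc 9  [S]
hop 3: (0,4) @ cyc 11  [S]
hop 4: (0,3) @ cyc 13  [S]
hop 5: (0,2) @ cyc 15  [S]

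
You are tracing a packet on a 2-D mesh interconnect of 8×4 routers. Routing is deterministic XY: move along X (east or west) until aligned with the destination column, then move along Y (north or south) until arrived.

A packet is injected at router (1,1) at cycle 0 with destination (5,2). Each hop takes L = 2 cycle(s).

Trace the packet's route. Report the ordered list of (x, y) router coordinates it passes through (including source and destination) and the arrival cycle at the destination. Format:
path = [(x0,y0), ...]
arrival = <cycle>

#0 — 1,1 | c0
#1 — 2,1 | c2 | E
#2 — 3,1 | c4 | E
#3 — 4,1 | c6 | E
#4 — 5,1 | c8 | E
#5 — 5,2 | c10 | N

path = [(1,1), (2,1), (3,1), (4,1), (5,1), (5,2)]
arrival = 10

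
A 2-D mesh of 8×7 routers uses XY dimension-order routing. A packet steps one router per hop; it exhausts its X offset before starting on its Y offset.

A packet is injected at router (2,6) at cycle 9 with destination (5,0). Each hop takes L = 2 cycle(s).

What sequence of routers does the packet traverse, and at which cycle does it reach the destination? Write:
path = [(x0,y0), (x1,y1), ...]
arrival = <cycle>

#0 — 2,6 | c9
#1 — 3,6 | c11 | E
#2 — 4,6 | c13 | E
#3 — 5,6 | c15 | E
#4 — 5,5 | c17 | S
#5 — 5,4 | c19 | S
#6 — 5,3 | c21 | S
#7 — 5,2 | c23 | S
#8 — 5,1 | c25 | S
#9 — 5,0 | c27 | S

path = [(2,6), (3,6), (4,6), (5,6), (5,5), (5,4), (5,3), (5,2), (5,1), (5,0)]
arrival = 27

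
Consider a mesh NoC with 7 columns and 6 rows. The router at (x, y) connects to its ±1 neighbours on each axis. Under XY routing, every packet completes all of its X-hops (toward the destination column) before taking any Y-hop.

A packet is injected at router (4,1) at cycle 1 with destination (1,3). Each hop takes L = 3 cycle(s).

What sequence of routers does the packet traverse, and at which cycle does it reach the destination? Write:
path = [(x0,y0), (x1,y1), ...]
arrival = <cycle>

hop 0: (4,1) @ cyc 1
hop 1: (3,1) @ cyc 4  [W]
hop 2: (2,1) @ cyc 7  [W]
hop 3: (1,1) @ cyc 10  [W]
hop 4: (1,2) @ cyc 13  [N]
hop 5: (1,3) @ cyc 16  [N]

path = [(4,1), (3,1), (2,1), (1,1), (1,2), (1,3)]
arrival = 16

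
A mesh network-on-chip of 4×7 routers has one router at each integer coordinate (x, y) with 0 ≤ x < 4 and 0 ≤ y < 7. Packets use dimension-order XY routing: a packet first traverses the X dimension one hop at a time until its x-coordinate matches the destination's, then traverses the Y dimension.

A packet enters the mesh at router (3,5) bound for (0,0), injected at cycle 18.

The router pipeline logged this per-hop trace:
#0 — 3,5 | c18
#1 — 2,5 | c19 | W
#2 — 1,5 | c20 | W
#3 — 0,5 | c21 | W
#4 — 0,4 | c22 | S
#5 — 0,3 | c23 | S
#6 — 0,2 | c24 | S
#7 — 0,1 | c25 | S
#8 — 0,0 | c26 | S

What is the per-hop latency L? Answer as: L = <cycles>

L = 1

From hop 0 (18) to hop 1 (19): +1 cycles.
That increment is L by definition: L = 1.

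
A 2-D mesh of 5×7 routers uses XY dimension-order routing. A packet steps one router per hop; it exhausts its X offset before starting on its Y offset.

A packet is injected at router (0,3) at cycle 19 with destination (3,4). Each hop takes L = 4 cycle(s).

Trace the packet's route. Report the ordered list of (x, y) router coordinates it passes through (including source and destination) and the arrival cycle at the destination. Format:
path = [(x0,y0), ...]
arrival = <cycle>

#0 — 0,3 | c19
#1 — 1,3 | c23 | E
#2 — 2,3 | c27 | E
#3 — 3,3 | c31 | E
#4 — 3,4 | c35 | N

path = [(0,3), (1,3), (2,3), (3,3), (3,4)]
arrival = 35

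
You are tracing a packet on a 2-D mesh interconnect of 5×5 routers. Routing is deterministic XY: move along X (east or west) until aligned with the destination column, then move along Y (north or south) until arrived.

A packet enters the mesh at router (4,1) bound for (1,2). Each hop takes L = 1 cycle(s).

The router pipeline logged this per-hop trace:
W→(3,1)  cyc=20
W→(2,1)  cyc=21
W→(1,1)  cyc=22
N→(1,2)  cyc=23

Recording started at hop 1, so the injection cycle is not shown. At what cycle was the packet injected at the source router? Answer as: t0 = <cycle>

The first recorded entry is hop 1 at cycle 20.
So t0 = 20 − 1·1 = 19.

t0 = 19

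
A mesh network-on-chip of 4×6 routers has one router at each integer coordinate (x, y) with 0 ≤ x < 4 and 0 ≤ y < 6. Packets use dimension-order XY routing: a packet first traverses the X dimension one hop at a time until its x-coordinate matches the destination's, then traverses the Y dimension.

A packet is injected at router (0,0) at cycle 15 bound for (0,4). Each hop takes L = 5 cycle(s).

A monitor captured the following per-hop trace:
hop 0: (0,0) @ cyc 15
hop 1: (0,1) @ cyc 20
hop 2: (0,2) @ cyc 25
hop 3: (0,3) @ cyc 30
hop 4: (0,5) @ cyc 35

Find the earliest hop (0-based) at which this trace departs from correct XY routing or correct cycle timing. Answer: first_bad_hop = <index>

first_bad_hop = 4

check 1→ d=(0,1) cyc+5: ok
check 2→ d=(0,1) cyc+5: ok
check 3→ d=(0,1) cyc+5: ok
check 4→ d=(0,2) cyc+5: BAD: non-unit step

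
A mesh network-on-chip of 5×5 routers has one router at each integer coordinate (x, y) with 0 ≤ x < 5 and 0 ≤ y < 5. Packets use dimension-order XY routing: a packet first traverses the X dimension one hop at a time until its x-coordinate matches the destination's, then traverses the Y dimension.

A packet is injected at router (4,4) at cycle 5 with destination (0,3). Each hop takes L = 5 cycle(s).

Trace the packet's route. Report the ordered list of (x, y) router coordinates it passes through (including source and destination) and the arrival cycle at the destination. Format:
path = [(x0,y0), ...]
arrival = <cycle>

path = [(4,4), (3,4), (2,4), (1,4), (0,4), (0,3)]
arrival = 30

[0] x=4 y=4 t=5
[1] x=3 y=4 t=10 →W
[2] x=2 y=4 t=15 →W
[3] x=1 y=4 t=20 →W
[4] x=0 y=4 t=25 →W
[5] x=0 y=3 t=30 →S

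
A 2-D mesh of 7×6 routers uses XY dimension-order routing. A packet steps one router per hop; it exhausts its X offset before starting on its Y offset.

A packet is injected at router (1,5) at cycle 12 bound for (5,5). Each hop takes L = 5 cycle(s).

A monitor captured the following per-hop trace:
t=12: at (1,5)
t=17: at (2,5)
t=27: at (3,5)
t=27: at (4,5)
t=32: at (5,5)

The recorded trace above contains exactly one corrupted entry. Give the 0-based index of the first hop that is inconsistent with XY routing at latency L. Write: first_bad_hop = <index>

hop 1: step (+1,+0), +5 cyc — ok
hop 2: step (+1,+0), +10 cyc — BAD: Δcyc=10≠L

first_bad_hop = 2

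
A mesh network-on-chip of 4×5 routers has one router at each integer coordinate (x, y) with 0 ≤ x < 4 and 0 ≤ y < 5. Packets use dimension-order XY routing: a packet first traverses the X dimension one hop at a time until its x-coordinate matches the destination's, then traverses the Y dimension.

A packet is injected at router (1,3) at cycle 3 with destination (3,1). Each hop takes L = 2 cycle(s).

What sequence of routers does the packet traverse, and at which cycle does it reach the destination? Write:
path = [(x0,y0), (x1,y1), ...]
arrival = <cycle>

path = [(1,3), (2,3), (3,3), (3,2), (3,1)]
arrival = 11

  0. router=(1,3) cycle=3 (inject)
  1. router=(2,3) cycle=5 dir=E
  2. router=(3,3) cycle=7 dir=E
  3. router=(3,2) cycle=9 dir=S
  4. router=(3,1) cycle=11 dir=S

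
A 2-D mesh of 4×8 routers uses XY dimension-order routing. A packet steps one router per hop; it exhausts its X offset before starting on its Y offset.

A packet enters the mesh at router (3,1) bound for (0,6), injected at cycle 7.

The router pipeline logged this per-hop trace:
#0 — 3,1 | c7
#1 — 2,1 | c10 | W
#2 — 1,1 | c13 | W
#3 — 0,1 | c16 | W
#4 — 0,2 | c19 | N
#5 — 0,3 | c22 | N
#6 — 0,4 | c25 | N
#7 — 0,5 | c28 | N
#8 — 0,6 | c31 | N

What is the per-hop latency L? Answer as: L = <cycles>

Between hops 0 and 1 the cycle counter advances 10 − 7 = 3.
Each hop adds L, hence L = 3.

L = 3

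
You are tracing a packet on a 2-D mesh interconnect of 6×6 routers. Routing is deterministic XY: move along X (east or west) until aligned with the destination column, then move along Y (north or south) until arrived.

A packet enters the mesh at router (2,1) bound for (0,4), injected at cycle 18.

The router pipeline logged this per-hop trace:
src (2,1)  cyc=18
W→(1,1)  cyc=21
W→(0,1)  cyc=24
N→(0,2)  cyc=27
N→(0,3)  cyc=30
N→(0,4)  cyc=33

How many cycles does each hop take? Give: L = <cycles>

L = 3

Δcyc across hop 0→1: 21 − 18 = 3.
Per-hop latency L = Δcyc = 3.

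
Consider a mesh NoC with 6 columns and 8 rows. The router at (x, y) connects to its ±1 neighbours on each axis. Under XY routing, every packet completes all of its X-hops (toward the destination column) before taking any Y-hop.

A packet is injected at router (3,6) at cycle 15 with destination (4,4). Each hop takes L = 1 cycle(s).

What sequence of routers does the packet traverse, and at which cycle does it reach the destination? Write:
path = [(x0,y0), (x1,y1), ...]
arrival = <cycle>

  0. router=(3,6) cycle=15 (inject)
  1. router=(4,6) cycle=16 dir=E
  2. router=(4,5) cycle=17 dir=S
  3. router=(4,4) cycle=18 dir=S

path = [(3,6), (4,6), (4,5), (4,4)]
arrival = 18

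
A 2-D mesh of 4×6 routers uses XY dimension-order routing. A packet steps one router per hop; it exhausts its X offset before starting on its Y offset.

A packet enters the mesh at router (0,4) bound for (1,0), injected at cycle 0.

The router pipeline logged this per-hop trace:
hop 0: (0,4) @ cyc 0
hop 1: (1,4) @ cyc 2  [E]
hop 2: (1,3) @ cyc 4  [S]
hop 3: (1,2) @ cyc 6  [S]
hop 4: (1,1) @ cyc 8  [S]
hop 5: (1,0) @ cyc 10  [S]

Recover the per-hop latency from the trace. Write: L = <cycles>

L = 2

cyc[1] − cyc[0] = 2 − 0 = 2.
One hop costs L cycles, so L = 2.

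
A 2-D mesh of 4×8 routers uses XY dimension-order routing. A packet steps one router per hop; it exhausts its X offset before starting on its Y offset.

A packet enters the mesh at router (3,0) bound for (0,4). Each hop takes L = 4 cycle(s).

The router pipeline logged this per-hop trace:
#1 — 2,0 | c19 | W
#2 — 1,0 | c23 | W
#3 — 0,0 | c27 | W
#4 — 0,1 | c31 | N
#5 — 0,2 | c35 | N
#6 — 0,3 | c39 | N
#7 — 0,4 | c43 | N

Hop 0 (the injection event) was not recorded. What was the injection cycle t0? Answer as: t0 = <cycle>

Hop 1 reached at cycle 19; hop k is at t0 + k·L.
Subtract one hop: t0 = 19 − 4 = 15.

t0 = 15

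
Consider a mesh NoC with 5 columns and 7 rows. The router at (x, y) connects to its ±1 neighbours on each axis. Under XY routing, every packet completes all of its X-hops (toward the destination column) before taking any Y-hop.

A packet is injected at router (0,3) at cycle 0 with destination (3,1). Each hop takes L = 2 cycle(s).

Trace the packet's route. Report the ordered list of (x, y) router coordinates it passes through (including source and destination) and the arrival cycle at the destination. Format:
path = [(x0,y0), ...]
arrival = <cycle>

  0. router=(0,3) cycle=0 (inject)
  1. router=(1,3) cycle=2 dir=E
  2. router=(2,3) cycle=4 dir=E
  3. router=(3,3) cycle=6 dir=E
  4. router=(3,2) cycle=8 dir=S
  5. router=(3,1) cycle=10 dir=S

path = [(0,3), (1,3), (2,3), (3,3), (3,2), (3,1)]
arrival = 10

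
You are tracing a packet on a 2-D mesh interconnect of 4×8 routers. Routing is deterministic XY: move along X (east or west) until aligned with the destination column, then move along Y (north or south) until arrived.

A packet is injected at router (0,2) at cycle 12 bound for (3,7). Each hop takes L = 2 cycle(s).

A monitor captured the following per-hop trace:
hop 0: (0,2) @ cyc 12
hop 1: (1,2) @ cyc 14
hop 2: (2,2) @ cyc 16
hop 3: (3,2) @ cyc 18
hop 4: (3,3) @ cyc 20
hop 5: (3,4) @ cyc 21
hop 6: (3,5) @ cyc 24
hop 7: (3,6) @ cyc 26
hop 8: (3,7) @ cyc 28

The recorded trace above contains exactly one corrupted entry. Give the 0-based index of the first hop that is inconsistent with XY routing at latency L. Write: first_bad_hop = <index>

  1: Δx=+1 Δy=+0 Δt=2 [ok]
  2: Δx=+1 Δy=+0 Δt=2 [ok]
  3: Δx=+1 Δy=+0 Δt=2 [ok]
  4: Δx=+0 Δy=+1 Δt=2 [ok]
  5: Δx=+0 Δy=+1 Δt=1 [BAD: Δcyc=1≠L]

first_bad_hop = 5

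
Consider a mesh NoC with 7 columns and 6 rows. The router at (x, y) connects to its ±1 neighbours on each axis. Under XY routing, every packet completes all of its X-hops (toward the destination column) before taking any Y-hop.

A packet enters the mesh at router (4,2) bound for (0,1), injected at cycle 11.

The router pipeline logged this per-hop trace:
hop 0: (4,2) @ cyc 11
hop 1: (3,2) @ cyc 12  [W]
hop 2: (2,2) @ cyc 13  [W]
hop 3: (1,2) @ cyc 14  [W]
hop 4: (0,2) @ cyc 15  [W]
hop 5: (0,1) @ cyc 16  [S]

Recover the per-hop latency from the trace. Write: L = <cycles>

L = 1

Δcyc across hop 0→1: 12 − 11 = 1.
Each hop adds L, hence L = 1.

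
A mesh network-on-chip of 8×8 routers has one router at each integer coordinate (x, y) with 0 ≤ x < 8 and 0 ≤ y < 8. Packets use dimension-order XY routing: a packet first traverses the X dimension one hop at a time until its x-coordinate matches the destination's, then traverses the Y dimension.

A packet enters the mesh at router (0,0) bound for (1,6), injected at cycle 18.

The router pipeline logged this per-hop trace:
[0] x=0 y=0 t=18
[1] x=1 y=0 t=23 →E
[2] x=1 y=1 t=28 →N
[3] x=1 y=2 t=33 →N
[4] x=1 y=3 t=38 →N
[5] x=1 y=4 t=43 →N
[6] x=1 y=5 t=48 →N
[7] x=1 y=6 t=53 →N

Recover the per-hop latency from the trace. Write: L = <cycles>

L = 5

From hop 0 (18) to hop 1 (23): +5 cycles.
One hop costs L cycles, so L = 5.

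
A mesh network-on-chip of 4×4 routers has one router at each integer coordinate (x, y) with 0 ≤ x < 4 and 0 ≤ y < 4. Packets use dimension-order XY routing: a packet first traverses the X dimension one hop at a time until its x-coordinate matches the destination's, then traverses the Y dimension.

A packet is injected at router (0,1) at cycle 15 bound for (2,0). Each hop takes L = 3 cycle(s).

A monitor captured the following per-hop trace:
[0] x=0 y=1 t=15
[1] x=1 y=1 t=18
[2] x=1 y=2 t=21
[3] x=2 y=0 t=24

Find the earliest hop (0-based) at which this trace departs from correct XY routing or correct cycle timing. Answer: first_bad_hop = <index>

[1] (+1,+0) / 3c ⇒ ok
[2] (+0,+1) / 3c ⇒ BAD: Y-move but x=1≠2

first_bad_hop = 2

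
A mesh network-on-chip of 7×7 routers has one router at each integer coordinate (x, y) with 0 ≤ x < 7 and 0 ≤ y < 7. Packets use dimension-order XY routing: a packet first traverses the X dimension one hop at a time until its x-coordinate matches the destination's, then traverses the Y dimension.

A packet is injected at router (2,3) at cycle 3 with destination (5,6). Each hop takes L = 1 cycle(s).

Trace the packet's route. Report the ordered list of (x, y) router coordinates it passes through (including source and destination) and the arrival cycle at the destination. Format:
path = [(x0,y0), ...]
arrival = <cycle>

hop 0: (2,3) @ cyc 3
hop 1: (3,3) @ cyc 4  [E]
hop 2: (4,3) @ cyc 5  [E]
hop 3: (5,3) @ cyc 6  [E]
hop 4: (5,4) @ cyc 7  [N]
hop 5: (5,5) @ cyc 8  [N]
hop 6: (5,6) @ cyc 9  [N]

path = [(2,3), (3,3), (4,3), (5,3), (5,4), (5,5), (5,6)]
arrival = 9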